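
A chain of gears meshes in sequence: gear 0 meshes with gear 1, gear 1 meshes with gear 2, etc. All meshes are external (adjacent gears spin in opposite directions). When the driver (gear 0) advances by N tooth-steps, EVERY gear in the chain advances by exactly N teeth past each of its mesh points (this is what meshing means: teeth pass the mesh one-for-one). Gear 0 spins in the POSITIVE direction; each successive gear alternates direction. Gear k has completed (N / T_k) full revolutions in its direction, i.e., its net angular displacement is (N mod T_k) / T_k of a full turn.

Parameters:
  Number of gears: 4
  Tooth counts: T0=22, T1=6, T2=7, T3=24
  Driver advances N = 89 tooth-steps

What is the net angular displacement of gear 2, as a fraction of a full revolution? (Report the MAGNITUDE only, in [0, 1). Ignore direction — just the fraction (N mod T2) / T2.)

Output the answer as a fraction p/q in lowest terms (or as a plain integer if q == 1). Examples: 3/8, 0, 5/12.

Chain of 4 gears, tooth counts: [22, 6, 7, 24]
  gear 0: T0=22, direction=positive, advance = 89 mod 22 = 1 teeth = 1/22 turn
  gear 1: T1=6, direction=negative, advance = 89 mod 6 = 5 teeth = 5/6 turn
  gear 2: T2=7, direction=positive, advance = 89 mod 7 = 5 teeth = 5/7 turn
  gear 3: T3=24, direction=negative, advance = 89 mod 24 = 17 teeth = 17/24 turn
Gear 2: 89 mod 7 = 5
Fraction = 5 / 7 = 5/7 (gcd(5,7)=1) = 5/7

Answer: 5/7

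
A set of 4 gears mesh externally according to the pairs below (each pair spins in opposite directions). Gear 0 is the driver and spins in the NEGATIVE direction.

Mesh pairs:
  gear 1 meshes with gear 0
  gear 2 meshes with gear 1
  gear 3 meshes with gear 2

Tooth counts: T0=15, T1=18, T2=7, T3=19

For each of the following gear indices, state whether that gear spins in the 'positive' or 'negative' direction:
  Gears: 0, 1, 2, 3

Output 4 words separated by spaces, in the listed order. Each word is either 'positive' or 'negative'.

Gear 0 (driver): negative (depth 0)
  gear 1: meshes with gear 0 -> depth 1 -> positive (opposite of gear 0)
  gear 2: meshes with gear 1 -> depth 2 -> negative (opposite of gear 1)
  gear 3: meshes with gear 2 -> depth 3 -> positive (opposite of gear 2)
Queried indices 0, 1, 2, 3 -> negative, positive, negative, positive

Answer: negative positive negative positive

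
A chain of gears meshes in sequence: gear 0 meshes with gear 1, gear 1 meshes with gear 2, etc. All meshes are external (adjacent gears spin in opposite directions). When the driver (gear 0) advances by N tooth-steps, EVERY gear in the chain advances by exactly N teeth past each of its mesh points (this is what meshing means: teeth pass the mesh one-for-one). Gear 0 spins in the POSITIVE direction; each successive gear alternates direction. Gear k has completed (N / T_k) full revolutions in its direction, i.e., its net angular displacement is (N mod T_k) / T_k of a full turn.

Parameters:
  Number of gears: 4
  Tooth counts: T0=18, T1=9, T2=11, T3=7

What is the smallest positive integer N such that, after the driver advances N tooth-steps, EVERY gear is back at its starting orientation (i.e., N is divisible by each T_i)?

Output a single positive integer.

Answer: 1386

Derivation:
Gear k returns to start when N is a multiple of T_k.
All gears at start simultaneously when N is a common multiple of [18, 9, 11, 7]; the smallest such N is lcm(18, 9, 11, 7).
Start: lcm = T0 = 18
Fold in T1=9: gcd(18, 9) = 9; lcm(18, 9) = 18 * 9 / 9 = 162 / 9 = 18
Fold in T2=11: gcd(18, 11) = 1; lcm(18, 11) = 18 * 11 / 1 = 198 / 1 = 198
Fold in T3=7: gcd(198, 7) = 1; lcm(198, 7) = 198 * 7 / 1 = 1386 / 1 = 1386
Full cycle length = 1386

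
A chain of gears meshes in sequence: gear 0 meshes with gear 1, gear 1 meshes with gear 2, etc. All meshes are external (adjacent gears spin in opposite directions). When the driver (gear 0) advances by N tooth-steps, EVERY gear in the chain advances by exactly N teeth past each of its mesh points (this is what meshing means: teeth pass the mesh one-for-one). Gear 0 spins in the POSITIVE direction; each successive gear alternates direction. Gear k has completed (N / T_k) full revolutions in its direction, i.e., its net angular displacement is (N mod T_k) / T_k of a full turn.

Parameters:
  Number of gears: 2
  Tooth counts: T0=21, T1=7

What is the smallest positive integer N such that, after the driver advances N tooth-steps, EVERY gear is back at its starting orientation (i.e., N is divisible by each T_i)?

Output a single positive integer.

Answer: 21

Derivation:
Gear k returns to start when N is a multiple of T_k.
All gears at start simultaneously when N is a common multiple of [21, 7]; the smallest such N is lcm(21, 7).
Start: lcm = T0 = 21
Fold in T1=7: gcd(21, 7) = 7; lcm(21, 7) = 21 * 7 / 7 = 147 / 7 = 21
Full cycle length = 21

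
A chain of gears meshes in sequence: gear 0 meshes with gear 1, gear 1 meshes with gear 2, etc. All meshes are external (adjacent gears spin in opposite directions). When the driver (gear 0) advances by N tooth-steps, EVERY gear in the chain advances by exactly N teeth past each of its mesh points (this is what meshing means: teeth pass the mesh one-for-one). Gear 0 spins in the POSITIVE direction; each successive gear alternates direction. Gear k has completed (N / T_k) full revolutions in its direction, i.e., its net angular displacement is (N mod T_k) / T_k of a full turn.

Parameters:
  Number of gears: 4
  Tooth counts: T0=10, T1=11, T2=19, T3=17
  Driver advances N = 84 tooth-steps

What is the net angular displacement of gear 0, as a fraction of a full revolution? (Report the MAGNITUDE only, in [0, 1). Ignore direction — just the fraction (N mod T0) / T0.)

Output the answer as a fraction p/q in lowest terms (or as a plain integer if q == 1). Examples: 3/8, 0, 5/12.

Answer: 2/5

Derivation:
Chain of 4 gears, tooth counts: [10, 11, 19, 17]
  gear 0: T0=10, direction=positive, advance = 84 mod 10 = 4 teeth = 4/10 turn
  gear 1: T1=11, direction=negative, advance = 84 mod 11 = 7 teeth = 7/11 turn
  gear 2: T2=19, direction=positive, advance = 84 mod 19 = 8 teeth = 8/19 turn
  gear 3: T3=17, direction=negative, advance = 84 mod 17 = 16 teeth = 16/17 turn
Gear 0: 84 mod 10 = 4
Fraction = 4 / 10 = 2/5 (gcd(4,10)=2) = 2/5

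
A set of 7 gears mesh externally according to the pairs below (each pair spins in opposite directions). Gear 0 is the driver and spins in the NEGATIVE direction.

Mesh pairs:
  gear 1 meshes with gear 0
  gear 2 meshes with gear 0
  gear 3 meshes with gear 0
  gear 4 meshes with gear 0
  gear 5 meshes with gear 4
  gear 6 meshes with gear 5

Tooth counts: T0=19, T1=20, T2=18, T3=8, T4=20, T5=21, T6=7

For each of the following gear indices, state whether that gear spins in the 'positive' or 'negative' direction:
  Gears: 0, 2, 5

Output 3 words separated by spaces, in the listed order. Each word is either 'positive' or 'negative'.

Answer: negative positive negative

Derivation:
Gear 0 (driver): negative (depth 0)
  gear 1: meshes with gear 0 -> depth 1 -> positive (opposite of gear 0)
  gear 2: meshes with gear 0 -> depth 1 -> positive (opposite of gear 0)
  gear 3: meshes with gear 0 -> depth 1 -> positive (opposite of gear 0)
  gear 4: meshes with gear 0 -> depth 1 -> positive (opposite of gear 0)
  gear 5: meshes with gear 4 -> depth 2 -> negative (opposite of gear 4)
  gear 6: meshes with gear 5 -> depth 3 -> positive (opposite of gear 5)
Queried indices 0, 2, 5 -> negative, positive, negative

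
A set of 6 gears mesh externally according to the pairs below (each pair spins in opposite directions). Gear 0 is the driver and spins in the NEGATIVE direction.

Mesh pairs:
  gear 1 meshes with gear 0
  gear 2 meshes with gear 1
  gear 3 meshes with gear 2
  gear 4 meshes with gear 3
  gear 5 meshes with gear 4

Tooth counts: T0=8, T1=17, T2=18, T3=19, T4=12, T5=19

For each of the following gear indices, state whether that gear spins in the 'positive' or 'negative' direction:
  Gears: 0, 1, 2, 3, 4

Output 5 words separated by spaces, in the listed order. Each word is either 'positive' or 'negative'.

Gear 0 (driver): negative (depth 0)
  gear 1: meshes with gear 0 -> depth 1 -> positive (opposite of gear 0)
  gear 2: meshes with gear 1 -> depth 2 -> negative (opposite of gear 1)
  gear 3: meshes with gear 2 -> depth 3 -> positive (opposite of gear 2)
  gear 4: meshes with gear 3 -> depth 4 -> negative (opposite of gear 3)
  gear 5: meshes with gear 4 -> depth 5 -> positive (opposite of gear 4)
Queried indices 0, 1, 2, 3, 4 -> negative, positive, negative, positive, negative

Answer: negative positive negative positive negative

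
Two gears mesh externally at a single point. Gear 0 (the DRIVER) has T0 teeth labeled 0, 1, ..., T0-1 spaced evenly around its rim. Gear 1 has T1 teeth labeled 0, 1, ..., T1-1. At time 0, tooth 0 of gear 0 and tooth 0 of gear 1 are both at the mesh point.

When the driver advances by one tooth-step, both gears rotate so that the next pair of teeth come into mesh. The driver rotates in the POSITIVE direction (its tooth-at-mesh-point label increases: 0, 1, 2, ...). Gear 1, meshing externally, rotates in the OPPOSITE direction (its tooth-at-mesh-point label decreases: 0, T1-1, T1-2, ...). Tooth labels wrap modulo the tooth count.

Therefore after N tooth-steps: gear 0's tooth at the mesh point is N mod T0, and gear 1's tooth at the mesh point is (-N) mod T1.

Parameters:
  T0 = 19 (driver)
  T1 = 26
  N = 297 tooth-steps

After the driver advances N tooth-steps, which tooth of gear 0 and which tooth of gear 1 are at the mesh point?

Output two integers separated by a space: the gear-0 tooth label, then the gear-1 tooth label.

Gear 0 (driver, T0=19): tooth at mesh = N mod T0
  297 = 15 * 19 + 12, so 297 mod 19 = 12
  gear 0 tooth = 12
Gear 1 (driven, T1=26): tooth at mesh = (-N) mod T1
  297 = 11 * 26 + 11, so 297 mod 26 = 11
  (-297) mod 26 = (-11) mod 26 = 26 - 11 = 15
Mesh after 297 steps: gear-0 tooth 12 meets gear-1 tooth 15

Answer: 12 15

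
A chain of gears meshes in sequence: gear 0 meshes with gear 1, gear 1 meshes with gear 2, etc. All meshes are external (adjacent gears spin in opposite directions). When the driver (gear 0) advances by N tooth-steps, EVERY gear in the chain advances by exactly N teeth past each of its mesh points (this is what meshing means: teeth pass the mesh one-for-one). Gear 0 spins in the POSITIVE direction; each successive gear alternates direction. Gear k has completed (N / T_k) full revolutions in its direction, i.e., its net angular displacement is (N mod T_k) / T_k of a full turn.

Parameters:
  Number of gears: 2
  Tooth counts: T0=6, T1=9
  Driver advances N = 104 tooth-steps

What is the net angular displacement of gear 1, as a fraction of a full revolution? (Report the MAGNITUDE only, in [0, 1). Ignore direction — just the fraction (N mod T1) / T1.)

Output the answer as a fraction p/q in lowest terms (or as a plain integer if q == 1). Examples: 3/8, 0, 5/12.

Answer: 5/9

Derivation:
Chain of 2 gears, tooth counts: [6, 9]
  gear 0: T0=6, direction=positive, advance = 104 mod 6 = 2 teeth = 2/6 turn
  gear 1: T1=9, direction=negative, advance = 104 mod 9 = 5 teeth = 5/9 turn
Gear 1: 104 mod 9 = 5
Fraction = 5 / 9 = 5/9 (gcd(5,9)=1) = 5/9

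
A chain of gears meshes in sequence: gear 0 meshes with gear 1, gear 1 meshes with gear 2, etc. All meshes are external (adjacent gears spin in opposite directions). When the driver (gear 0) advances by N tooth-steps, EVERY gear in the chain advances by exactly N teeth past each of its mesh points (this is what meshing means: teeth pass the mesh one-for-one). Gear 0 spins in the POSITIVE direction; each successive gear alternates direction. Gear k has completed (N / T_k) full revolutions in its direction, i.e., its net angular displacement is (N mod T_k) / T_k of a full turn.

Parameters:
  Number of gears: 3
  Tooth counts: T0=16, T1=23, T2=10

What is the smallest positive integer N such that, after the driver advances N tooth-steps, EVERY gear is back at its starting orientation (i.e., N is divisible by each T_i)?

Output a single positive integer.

Answer: 1840

Derivation:
Gear k returns to start when N is a multiple of T_k.
All gears at start simultaneously when N is a common multiple of [16, 23, 10]; the smallest such N is lcm(16, 23, 10).
Start: lcm = T0 = 16
Fold in T1=23: gcd(16, 23) = 1; lcm(16, 23) = 16 * 23 / 1 = 368 / 1 = 368
Fold in T2=10: gcd(368, 10) = 2; lcm(368, 10) = 368 * 10 / 2 = 3680 / 2 = 1840
Full cycle length = 1840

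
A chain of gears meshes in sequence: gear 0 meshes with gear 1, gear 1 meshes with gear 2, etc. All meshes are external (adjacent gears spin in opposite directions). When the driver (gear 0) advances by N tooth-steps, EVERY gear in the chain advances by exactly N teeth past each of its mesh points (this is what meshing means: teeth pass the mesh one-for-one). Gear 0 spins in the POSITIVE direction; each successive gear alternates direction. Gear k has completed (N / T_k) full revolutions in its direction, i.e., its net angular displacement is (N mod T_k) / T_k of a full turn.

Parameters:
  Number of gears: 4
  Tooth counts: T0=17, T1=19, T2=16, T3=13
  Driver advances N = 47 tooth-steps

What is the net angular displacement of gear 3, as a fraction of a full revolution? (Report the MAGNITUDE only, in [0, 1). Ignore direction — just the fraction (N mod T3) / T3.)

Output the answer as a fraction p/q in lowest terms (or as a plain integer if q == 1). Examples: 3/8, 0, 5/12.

Chain of 4 gears, tooth counts: [17, 19, 16, 13]
  gear 0: T0=17, direction=positive, advance = 47 mod 17 = 13 teeth = 13/17 turn
  gear 1: T1=19, direction=negative, advance = 47 mod 19 = 9 teeth = 9/19 turn
  gear 2: T2=16, direction=positive, advance = 47 mod 16 = 15 teeth = 15/16 turn
  gear 3: T3=13, direction=negative, advance = 47 mod 13 = 8 teeth = 8/13 turn
Gear 3: 47 mod 13 = 8
Fraction = 8 / 13 = 8/13 (gcd(8,13)=1) = 8/13

Answer: 8/13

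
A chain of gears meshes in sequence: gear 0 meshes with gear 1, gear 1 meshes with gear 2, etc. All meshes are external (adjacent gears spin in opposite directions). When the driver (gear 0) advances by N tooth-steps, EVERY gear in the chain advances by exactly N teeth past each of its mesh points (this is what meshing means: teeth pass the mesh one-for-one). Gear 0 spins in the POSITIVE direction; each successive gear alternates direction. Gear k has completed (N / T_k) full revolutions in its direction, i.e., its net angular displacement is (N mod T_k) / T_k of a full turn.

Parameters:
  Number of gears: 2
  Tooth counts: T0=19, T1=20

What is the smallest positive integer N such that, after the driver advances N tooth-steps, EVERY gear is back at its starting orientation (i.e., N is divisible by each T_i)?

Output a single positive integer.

Gear k returns to start when N is a multiple of T_k.
All gears at start simultaneously when N is a common multiple of [19, 20]; the smallest such N is lcm(19, 20).
Start: lcm = T0 = 19
Fold in T1=20: gcd(19, 20) = 1; lcm(19, 20) = 19 * 20 / 1 = 380 / 1 = 380
Full cycle length = 380

Answer: 380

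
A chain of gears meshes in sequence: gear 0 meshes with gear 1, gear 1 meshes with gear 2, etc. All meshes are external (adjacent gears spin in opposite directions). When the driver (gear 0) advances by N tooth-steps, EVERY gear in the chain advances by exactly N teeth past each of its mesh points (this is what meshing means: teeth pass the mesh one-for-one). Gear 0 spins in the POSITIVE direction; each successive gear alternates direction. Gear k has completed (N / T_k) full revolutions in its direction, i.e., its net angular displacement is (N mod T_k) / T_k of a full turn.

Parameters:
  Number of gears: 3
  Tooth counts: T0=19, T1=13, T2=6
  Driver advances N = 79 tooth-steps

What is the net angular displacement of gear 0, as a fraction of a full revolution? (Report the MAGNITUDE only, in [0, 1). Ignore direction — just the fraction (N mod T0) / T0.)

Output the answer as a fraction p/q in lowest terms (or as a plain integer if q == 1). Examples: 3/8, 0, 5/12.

Chain of 3 gears, tooth counts: [19, 13, 6]
  gear 0: T0=19, direction=positive, advance = 79 mod 19 = 3 teeth = 3/19 turn
  gear 1: T1=13, direction=negative, advance = 79 mod 13 = 1 teeth = 1/13 turn
  gear 2: T2=6, direction=positive, advance = 79 mod 6 = 1 teeth = 1/6 turn
Gear 0: 79 mod 19 = 3
Fraction = 3 / 19 = 3/19 (gcd(3,19)=1) = 3/19

Answer: 3/19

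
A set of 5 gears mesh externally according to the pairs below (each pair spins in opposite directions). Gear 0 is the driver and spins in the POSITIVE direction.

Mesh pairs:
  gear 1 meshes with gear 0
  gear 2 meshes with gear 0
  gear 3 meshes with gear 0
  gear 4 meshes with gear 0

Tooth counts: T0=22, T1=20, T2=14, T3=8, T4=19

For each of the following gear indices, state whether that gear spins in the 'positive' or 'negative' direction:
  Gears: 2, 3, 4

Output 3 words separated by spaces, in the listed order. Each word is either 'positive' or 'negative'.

Gear 0 (driver): positive (depth 0)
  gear 1: meshes with gear 0 -> depth 1 -> negative (opposite of gear 0)
  gear 2: meshes with gear 0 -> depth 1 -> negative (opposite of gear 0)
  gear 3: meshes with gear 0 -> depth 1 -> negative (opposite of gear 0)
  gear 4: meshes with gear 0 -> depth 1 -> negative (opposite of gear 0)
Queried indices 2, 3, 4 -> negative, negative, negative

Answer: negative negative negative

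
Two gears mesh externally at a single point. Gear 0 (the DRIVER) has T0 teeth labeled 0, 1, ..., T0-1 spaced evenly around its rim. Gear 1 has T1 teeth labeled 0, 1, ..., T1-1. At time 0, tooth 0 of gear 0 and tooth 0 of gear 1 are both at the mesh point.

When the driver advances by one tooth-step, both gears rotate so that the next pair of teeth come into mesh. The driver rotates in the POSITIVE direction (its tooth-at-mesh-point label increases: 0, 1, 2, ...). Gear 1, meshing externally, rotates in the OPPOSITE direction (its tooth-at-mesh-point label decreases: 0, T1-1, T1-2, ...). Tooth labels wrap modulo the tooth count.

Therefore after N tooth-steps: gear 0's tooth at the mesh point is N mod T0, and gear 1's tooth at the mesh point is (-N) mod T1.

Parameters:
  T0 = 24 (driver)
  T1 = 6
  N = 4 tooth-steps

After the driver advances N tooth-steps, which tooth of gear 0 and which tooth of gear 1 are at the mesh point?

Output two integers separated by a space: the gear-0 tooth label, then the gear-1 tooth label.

Answer: 4 2

Derivation:
Gear 0 (driver, T0=24): tooth at mesh = N mod T0
  4 = 0 * 24 + 4, so 4 mod 24 = 4
  gear 0 tooth = 4
Gear 1 (driven, T1=6): tooth at mesh = (-N) mod T1
  4 = 0 * 6 + 4, so 4 mod 6 = 4
  (-4) mod 6 = (-4) mod 6 = 6 - 4 = 2
Mesh after 4 steps: gear-0 tooth 4 meets gear-1 tooth 2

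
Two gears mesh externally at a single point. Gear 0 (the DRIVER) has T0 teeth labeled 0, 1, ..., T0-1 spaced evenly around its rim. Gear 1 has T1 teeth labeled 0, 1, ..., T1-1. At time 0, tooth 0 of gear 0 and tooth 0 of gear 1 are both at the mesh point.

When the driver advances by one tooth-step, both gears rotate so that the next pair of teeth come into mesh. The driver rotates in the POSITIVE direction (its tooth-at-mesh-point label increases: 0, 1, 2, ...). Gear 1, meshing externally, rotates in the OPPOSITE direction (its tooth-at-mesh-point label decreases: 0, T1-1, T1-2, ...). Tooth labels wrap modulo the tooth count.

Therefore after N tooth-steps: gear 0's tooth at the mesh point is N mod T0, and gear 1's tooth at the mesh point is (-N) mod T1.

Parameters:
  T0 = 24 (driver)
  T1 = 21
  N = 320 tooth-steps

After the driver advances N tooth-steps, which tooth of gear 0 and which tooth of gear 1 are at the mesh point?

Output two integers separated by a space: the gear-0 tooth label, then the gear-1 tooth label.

Gear 0 (driver, T0=24): tooth at mesh = N mod T0
  320 = 13 * 24 + 8, so 320 mod 24 = 8
  gear 0 tooth = 8
Gear 1 (driven, T1=21): tooth at mesh = (-N) mod T1
  320 = 15 * 21 + 5, so 320 mod 21 = 5
  (-320) mod 21 = (-5) mod 21 = 21 - 5 = 16
Mesh after 320 steps: gear-0 tooth 8 meets gear-1 tooth 16

Answer: 8 16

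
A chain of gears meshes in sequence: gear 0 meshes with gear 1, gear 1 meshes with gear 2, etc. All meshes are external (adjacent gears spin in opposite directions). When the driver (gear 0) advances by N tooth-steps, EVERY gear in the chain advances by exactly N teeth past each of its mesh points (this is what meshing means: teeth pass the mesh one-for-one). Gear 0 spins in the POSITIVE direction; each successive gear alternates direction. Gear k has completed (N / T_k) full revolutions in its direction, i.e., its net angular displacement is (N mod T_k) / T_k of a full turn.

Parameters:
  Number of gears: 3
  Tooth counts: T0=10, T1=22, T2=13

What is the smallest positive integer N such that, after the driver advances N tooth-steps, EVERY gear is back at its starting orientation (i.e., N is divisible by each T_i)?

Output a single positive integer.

Answer: 1430

Derivation:
Gear k returns to start when N is a multiple of T_k.
All gears at start simultaneously when N is a common multiple of [10, 22, 13]; the smallest such N is lcm(10, 22, 13).
Start: lcm = T0 = 10
Fold in T1=22: gcd(10, 22) = 2; lcm(10, 22) = 10 * 22 / 2 = 220 / 2 = 110
Fold in T2=13: gcd(110, 13) = 1; lcm(110, 13) = 110 * 13 / 1 = 1430 / 1 = 1430
Full cycle length = 1430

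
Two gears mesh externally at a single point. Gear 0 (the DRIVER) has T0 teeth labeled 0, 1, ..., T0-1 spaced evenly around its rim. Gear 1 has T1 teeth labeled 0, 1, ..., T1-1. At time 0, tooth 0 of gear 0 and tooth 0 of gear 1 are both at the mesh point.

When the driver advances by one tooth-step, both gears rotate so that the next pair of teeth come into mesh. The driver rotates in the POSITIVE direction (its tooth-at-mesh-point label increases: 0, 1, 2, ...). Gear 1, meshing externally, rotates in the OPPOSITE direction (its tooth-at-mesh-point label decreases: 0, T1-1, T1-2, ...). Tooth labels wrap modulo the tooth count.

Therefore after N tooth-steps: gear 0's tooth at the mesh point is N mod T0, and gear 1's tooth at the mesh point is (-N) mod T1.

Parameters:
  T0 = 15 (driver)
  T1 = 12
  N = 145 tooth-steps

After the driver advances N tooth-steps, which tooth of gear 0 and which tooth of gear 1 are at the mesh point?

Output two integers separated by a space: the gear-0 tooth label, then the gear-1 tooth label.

Gear 0 (driver, T0=15): tooth at mesh = N mod T0
  145 = 9 * 15 + 10, so 145 mod 15 = 10
  gear 0 tooth = 10
Gear 1 (driven, T1=12): tooth at mesh = (-N) mod T1
  145 = 12 * 12 + 1, so 145 mod 12 = 1
  (-145) mod 12 = (-1) mod 12 = 12 - 1 = 11
Mesh after 145 steps: gear-0 tooth 10 meets gear-1 tooth 11

Answer: 10 11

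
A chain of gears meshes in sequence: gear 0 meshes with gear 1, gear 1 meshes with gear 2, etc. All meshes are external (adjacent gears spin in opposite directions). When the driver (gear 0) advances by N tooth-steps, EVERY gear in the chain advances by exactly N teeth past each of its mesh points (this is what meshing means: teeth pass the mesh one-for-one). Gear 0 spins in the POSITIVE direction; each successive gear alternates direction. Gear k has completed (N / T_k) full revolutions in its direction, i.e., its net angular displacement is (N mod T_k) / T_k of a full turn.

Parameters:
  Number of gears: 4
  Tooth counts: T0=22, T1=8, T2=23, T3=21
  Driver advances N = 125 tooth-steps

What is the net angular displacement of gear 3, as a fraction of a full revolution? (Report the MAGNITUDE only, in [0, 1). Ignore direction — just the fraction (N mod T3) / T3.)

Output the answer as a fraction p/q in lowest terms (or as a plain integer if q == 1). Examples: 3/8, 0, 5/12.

Chain of 4 gears, tooth counts: [22, 8, 23, 21]
  gear 0: T0=22, direction=positive, advance = 125 mod 22 = 15 teeth = 15/22 turn
  gear 1: T1=8, direction=negative, advance = 125 mod 8 = 5 teeth = 5/8 turn
  gear 2: T2=23, direction=positive, advance = 125 mod 23 = 10 teeth = 10/23 turn
  gear 3: T3=21, direction=negative, advance = 125 mod 21 = 20 teeth = 20/21 turn
Gear 3: 125 mod 21 = 20
Fraction = 20 / 21 = 20/21 (gcd(20,21)=1) = 20/21

Answer: 20/21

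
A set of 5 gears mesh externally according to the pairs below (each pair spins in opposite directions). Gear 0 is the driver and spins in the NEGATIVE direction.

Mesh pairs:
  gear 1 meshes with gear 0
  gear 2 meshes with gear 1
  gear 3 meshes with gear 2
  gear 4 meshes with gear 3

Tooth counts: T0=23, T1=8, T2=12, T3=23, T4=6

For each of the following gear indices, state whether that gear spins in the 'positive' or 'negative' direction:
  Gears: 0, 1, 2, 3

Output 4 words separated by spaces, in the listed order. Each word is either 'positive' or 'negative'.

Gear 0 (driver): negative (depth 0)
  gear 1: meshes with gear 0 -> depth 1 -> positive (opposite of gear 0)
  gear 2: meshes with gear 1 -> depth 2 -> negative (opposite of gear 1)
  gear 3: meshes with gear 2 -> depth 3 -> positive (opposite of gear 2)
  gear 4: meshes with gear 3 -> depth 4 -> negative (opposite of gear 3)
Queried indices 0, 1, 2, 3 -> negative, positive, negative, positive

Answer: negative positive negative positive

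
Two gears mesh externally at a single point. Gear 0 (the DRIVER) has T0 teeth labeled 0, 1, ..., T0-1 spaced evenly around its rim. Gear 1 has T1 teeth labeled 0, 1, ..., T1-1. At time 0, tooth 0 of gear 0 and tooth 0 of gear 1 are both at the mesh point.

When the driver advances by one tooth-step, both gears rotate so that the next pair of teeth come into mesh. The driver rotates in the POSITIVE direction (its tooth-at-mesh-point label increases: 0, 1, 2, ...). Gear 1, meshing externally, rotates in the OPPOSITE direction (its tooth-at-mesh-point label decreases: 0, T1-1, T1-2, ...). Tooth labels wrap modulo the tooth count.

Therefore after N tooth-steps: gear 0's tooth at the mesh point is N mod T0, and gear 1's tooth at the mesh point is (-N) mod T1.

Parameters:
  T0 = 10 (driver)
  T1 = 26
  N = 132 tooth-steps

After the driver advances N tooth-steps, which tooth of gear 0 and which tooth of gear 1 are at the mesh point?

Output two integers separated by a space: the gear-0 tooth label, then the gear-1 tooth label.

Gear 0 (driver, T0=10): tooth at mesh = N mod T0
  132 = 13 * 10 + 2, so 132 mod 10 = 2
  gear 0 tooth = 2
Gear 1 (driven, T1=26): tooth at mesh = (-N) mod T1
  132 = 5 * 26 + 2, so 132 mod 26 = 2
  (-132) mod 26 = (-2) mod 26 = 26 - 2 = 24
Mesh after 132 steps: gear-0 tooth 2 meets gear-1 tooth 24

Answer: 2 24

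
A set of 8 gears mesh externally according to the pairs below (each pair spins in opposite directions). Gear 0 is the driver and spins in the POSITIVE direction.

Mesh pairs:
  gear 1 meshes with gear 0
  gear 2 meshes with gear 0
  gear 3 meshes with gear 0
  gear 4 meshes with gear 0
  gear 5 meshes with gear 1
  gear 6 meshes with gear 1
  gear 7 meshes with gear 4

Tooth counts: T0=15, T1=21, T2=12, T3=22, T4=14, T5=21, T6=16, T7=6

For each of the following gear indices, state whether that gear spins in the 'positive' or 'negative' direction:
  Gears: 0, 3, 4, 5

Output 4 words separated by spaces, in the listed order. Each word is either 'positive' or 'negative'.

Gear 0 (driver): positive (depth 0)
  gear 1: meshes with gear 0 -> depth 1 -> negative (opposite of gear 0)
  gear 2: meshes with gear 0 -> depth 1 -> negative (opposite of gear 0)
  gear 3: meshes with gear 0 -> depth 1 -> negative (opposite of gear 0)
  gear 4: meshes with gear 0 -> depth 1 -> negative (opposite of gear 0)
  gear 5: meshes with gear 1 -> depth 2 -> positive (opposite of gear 1)
  gear 6: meshes with gear 1 -> depth 2 -> positive (opposite of gear 1)
  gear 7: meshes with gear 4 -> depth 2 -> positive (opposite of gear 4)
Queried indices 0, 3, 4, 5 -> positive, negative, negative, positive

Answer: positive negative negative positive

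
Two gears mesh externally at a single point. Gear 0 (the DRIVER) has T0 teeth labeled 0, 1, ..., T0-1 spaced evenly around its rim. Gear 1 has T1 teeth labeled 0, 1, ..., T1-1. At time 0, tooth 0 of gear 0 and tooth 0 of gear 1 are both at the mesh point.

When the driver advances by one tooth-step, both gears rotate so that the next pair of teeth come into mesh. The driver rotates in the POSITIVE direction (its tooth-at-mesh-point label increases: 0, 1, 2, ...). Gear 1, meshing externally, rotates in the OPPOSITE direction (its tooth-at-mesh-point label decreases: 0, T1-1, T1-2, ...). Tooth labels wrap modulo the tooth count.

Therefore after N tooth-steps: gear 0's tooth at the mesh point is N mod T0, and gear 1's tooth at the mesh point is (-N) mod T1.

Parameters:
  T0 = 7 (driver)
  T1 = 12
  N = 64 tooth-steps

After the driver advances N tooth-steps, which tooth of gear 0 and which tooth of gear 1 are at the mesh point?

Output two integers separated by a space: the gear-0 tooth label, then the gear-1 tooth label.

Answer: 1 8

Derivation:
Gear 0 (driver, T0=7): tooth at mesh = N mod T0
  64 = 9 * 7 + 1, so 64 mod 7 = 1
  gear 0 tooth = 1
Gear 1 (driven, T1=12): tooth at mesh = (-N) mod T1
  64 = 5 * 12 + 4, so 64 mod 12 = 4
  (-64) mod 12 = (-4) mod 12 = 12 - 4 = 8
Mesh after 64 steps: gear-0 tooth 1 meets gear-1 tooth 8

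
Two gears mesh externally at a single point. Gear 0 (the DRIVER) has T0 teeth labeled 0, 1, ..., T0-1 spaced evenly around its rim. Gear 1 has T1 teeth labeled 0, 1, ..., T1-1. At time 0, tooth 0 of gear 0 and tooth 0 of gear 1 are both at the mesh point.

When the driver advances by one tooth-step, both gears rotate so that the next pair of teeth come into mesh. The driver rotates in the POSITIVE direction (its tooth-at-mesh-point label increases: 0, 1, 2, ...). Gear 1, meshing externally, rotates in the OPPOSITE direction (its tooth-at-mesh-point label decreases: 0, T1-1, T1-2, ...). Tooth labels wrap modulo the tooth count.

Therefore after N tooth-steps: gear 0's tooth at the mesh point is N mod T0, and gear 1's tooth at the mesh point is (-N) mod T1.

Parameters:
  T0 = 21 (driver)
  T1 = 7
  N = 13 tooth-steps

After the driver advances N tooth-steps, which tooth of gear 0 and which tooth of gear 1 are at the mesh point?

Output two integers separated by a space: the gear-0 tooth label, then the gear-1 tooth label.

Gear 0 (driver, T0=21): tooth at mesh = N mod T0
  13 = 0 * 21 + 13, so 13 mod 21 = 13
  gear 0 tooth = 13
Gear 1 (driven, T1=7): tooth at mesh = (-N) mod T1
  13 = 1 * 7 + 6, so 13 mod 7 = 6
  (-13) mod 7 = (-6) mod 7 = 7 - 6 = 1
Mesh after 13 steps: gear-0 tooth 13 meets gear-1 tooth 1

Answer: 13 1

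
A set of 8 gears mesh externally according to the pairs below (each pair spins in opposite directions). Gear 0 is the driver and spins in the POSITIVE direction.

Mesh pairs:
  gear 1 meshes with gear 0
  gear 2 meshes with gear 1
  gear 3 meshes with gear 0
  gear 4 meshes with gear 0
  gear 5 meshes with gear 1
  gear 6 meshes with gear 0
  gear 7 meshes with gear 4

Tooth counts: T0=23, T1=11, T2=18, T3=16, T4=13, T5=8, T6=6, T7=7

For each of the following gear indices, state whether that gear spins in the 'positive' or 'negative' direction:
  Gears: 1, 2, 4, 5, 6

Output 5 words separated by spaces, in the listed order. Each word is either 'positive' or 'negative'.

Gear 0 (driver): positive (depth 0)
  gear 1: meshes with gear 0 -> depth 1 -> negative (opposite of gear 0)
  gear 2: meshes with gear 1 -> depth 2 -> positive (opposite of gear 1)
  gear 3: meshes with gear 0 -> depth 1 -> negative (opposite of gear 0)
  gear 4: meshes with gear 0 -> depth 1 -> negative (opposite of gear 0)
  gear 5: meshes with gear 1 -> depth 2 -> positive (opposite of gear 1)
  gear 6: meshes with gear 0 -> depth 1 -> negative (opposite of gear 0)
  gear 7: meshes with gear 4 -> depth 2 -> positive (opposite of gear 4)
Queried indices 1, 2, 4, 5, 6 -> negative, positive, negative, positive, negative

Answer: negative positive negative positive negative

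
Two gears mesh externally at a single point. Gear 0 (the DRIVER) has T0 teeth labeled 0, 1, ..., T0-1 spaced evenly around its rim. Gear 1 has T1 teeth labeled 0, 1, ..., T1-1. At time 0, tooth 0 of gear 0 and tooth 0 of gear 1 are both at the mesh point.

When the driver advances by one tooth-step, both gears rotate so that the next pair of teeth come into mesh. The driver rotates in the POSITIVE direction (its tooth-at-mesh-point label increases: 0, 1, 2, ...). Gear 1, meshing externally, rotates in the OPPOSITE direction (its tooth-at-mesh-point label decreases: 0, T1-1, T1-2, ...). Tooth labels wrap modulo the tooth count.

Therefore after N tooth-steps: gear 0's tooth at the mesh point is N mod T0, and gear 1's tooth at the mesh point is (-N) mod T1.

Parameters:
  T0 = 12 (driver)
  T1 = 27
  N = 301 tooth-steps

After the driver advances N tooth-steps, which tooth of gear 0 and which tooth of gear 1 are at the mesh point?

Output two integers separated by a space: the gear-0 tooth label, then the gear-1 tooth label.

Answer: 1 23

Derivation:
Gear 0 (driver, T0=12): tooth at mesh = N mod T0
  301 = 25 * 12 + 1, so 301 mod 12 = 1
  gear 0 tooth = 1
Gear 1 (driven, T1=27): tooth at mesh = (-N) mod T1
  301 = 11 * 27 + 4, so 301 mod 27 = 4
  (-301) mod 27 = (-4) mod 27 = 27 - 4 = 23
Mesh after 301 steps: gear-0 tooth 1 meets gear-1 tooth 23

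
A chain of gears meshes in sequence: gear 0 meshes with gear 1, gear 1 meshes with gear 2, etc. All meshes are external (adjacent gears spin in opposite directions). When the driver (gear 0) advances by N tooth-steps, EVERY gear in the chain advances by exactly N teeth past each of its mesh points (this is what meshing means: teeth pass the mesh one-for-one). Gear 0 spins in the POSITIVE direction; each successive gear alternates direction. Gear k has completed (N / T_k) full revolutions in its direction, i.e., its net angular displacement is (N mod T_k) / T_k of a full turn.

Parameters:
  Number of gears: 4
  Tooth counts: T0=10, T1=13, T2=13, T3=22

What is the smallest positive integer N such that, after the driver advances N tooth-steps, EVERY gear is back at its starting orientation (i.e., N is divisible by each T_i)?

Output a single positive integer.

Gear k returns to start when N is a multiple of T_k.
All gears at start simultaneously when N is a common multiple of [10, 13, 13, 22]; the smallest such N is lcm(10, 13, 13, 22).
Start: lcm = T0 = 10
Fold in T1=13: gcd(10, 13) = 1; lcm(10, 13) = 10 * 13 / 1 = 130 / 1 = 130
Fold in T2=13: gcd(130, 13) = 13; lcm(130, 13) = 130 * 13 / 13 = 1690 / 13 = 130
Fold in T3=22: gcd(130, 22) = 2; lcm(130, 22) = 130 * 22 / 2 = 2860 / 2 = 1430
Full cycle length = 1430

Answer: 1430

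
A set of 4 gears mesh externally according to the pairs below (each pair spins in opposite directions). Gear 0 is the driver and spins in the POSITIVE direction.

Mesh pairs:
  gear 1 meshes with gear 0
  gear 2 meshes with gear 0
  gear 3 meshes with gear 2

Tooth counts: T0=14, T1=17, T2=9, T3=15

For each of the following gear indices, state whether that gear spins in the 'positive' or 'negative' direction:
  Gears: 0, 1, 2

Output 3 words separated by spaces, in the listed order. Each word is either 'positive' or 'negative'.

Answer: positive negative negative

Derivation:
Gear 0 (driver): positive (depth 0)
  gear 1: meshes with gear 0 -> depth 1 -> negative (opposite of gear 0)
  gear 2: meshes with gear 0 -> depth 1 -> negative (opposite of gear 0)
  gear 3: meshes with gear 2 -> depth 2 -> positive (opposite of gear 2)
Queried indices 0, 1, 2 -> positive, negative, negative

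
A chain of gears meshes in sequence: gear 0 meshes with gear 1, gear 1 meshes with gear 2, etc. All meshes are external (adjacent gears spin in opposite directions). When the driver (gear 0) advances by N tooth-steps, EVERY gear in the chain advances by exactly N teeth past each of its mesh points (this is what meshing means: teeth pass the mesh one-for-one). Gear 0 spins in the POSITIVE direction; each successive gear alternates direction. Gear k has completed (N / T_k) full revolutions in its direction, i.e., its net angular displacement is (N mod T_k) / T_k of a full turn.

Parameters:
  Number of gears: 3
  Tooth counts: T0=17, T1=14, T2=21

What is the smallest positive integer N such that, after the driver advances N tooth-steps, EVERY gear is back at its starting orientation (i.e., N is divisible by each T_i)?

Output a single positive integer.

Answer: 714

Derivation:
Gear k returns to start when N is a multiple of T_k.
All gears at start simultaneously when N is a common multiple of [17, 14, 21]; the smallest such N is lcm(17, 14, 21).
Start: lcm = T0 = 17
Fold in T1=14: gcd(17, 14) = 1; lcm(17, 14) = 17 * 14 / 1 = 238 / 1 = 238
Fold in T2=21: gcd(238, 21) = 7; lcm(238, 21) = 238 * 21 / 7 = 4998 / 7 = 714
Full cycle length = 714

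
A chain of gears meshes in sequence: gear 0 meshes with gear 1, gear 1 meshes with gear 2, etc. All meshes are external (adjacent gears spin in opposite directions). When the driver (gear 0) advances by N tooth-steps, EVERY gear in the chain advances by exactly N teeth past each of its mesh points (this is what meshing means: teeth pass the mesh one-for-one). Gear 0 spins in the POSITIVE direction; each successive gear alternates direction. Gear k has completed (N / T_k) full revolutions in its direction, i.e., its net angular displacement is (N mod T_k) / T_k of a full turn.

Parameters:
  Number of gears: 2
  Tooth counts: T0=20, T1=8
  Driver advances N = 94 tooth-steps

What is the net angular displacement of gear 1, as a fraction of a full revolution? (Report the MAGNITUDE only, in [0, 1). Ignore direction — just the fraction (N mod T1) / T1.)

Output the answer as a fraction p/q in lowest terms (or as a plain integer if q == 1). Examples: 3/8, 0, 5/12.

Chain of 2 gears, tooth counts: [20, 8]
  gear 0: T0=20, direction=positive, advance = 94 mod 20 = 14 teeth = 14/20 turn
  gear 1: T1=8, direction=negative, advance = 94 mod 8 = 6 teeth = 6/8 turn
Gear 1: 94 mod 8 = 6
Fraction = 6 / 8 = 3/4 (gcd(6,8)=2) = 3/4

Answer: 3/4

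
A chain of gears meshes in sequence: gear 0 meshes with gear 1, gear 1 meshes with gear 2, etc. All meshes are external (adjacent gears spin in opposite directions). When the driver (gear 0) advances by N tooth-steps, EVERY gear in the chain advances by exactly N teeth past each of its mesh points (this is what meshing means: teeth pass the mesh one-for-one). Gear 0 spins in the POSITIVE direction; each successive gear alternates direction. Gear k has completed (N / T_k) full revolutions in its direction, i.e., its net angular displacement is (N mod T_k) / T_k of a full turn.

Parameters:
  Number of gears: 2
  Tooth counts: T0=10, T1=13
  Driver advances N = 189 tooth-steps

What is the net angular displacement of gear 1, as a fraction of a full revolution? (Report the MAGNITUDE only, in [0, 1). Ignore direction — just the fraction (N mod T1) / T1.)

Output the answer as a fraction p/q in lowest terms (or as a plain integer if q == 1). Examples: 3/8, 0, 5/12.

Answer: 7/13

Derivation:
Chain of 2 gears, tooth counts: [10, 13]
  gear 0: T0=10, direction=positive, advance = 189 mod 10 = 9 teeth = 9/10 turn
  gear 1: T1=13, direction=negative, advance = 189 mod 13 = 7 teeth = 7/13 turn
Gear 1: 189 mod 13 = 7
Fraction = 7 / 13 = 7/13 (gcd(7,13)=1) = 7/13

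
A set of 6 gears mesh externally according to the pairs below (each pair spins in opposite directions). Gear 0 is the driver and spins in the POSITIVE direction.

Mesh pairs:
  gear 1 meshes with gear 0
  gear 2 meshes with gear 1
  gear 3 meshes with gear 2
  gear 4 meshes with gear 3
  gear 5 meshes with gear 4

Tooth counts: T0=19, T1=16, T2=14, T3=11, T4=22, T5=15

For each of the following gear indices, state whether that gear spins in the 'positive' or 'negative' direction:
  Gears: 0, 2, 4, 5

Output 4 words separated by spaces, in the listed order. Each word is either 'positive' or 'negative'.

Answer: positive positive positive negative

Derivation:
Gear 0 (driver): positive (depth 0)
  gear 1: meshes with gear 0 -> depth 1 -> negative (opposite of gear 0)
  gear 2: meshes with gear 1 -> depth 2 -> positive (opposite of gear 1)
  gear 3: meshes with gear 2 -> depth 3 -> negative (opposite of gear 2)
  gear 4: meshes with gear 3 -> depth 4 -> positive (opposite of gear 3)
  gear 5: meshes with gear 4 -> depth 5 -> negative (opposite of gear 4)
Queried indices 0, 2, 4, 5 -> positive, positive, positive, negative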